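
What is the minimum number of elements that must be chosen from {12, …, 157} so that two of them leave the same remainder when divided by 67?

68

Group the integers by remainder mod 67; there are 67 residue classes, each nonempty in this range.
Choosing one from each class (67 integers) avoids any shared remainder.
One more choice must repeat a class, so two differ by a multiple of 67. Hence 67 + 1 = 68.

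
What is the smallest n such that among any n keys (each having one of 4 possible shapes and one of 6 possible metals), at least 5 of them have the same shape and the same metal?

There are 4 × 6 = 24 (shape, metal) combinations acting as pigeonholes.
With 24 × 4 = 96 keys we could place exactly 4 in each, with no (shape, metal) pair reaching 5.
One more forces some (shape, metal) pair to hold 5, so 96 + 1 = 97.

97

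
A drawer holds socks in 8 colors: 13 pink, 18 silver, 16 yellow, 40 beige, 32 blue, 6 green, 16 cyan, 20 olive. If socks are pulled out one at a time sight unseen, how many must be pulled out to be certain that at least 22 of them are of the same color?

132

In the worst case we take at most 21 of each color, but all 13 pink, all 18 silver, all 16 yellow, all 6 green, all 16 cyan, and all 20 olive (fewer than 21), giving 13 + 18 + 16 + 21 + 21 + 6 + 16 + 20 = 131.
One more sock then forces some color to 22, so 131 + 1 = 132.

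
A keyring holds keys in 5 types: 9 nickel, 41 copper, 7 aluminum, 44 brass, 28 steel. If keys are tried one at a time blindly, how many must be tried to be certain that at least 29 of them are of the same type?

101

Treat the 5 types as pigeonholes.
In the worst case we take at most 28 of each type, but all 9 nickel and all 7 aluminum (fewer than 28), giving 9 + 28 + 7 + 28 + 28 = 100.
One more key then forces some type to 29, so 100 + 1 = 101.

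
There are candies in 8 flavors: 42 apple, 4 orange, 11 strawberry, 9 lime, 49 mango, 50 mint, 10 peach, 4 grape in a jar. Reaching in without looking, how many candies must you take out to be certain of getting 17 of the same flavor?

87

Treat the 8 flavors as pigeonholes.
In the worst case we take at most 16 of each flavor, but all 4 orange, all 11 strawberry, all 9 lime, all 10 peach, and all 4 grape (fewer than 16), giving 16 + 4 + 11 + 9 + 16 + 16 + 10 + 4 = 86.
One more candy then forces some flavor to 17, so 86 + 1 = 87.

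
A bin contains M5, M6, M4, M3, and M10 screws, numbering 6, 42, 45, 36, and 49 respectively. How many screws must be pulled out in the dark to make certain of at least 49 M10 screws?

178

To avoid M10 screws as long as possible, exhaust the other 4 sizes first.
The worst case draws every non-M10 screw first: 6 + 42 + 45 + 36 = 129.
The next 49 draws are then forced to be M10, giving 129 + 49 = 178.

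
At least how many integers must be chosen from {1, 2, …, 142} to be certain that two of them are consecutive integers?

72

Partition {1, …, 142} into 71 pairs: {1,2}, {3,4}, …, {141,142}.
Choosing 71 integers — say the 71 even numbers 2, 4, …, 142 — takes one from each pair and avoids the property.
Choosing 72 forces two into the same pair by pigeonhole, and those are consecutive. So 72.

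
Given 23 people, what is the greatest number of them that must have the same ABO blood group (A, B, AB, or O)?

6

There are 4 ABO blood groups, which serve as the pigeonholes.
If each of the 4 ABO blood groups held at most 5, the total would be at most 4 × 5 = 20 < 23, a contradiction.
So at least one holds ⌈23/4⌉ = 6.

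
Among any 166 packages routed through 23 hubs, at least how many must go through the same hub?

If each of the 23 hubs held at most 7, the total would be at most 23 × 7 = 161 < 166, a contradiction.
So at least one holds ⌈166/23⌉ = 8.

8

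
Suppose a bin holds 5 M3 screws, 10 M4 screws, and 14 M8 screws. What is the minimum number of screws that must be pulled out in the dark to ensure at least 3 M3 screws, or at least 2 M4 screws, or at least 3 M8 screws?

The worst case stops just short of every target: 2 M3, 1 M4, 2 M8 — 2 + 1 + 2 = 5 screws.
One more screw must push some size to its target, so 5 + 1 = 6.

6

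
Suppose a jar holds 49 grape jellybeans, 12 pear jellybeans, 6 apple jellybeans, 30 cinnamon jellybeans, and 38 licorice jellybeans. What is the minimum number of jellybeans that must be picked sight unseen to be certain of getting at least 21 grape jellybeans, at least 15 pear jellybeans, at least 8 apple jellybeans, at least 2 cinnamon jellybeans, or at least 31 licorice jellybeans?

The worst case stops just short of every target: 20 grape, all 12 pear, all 6 apple, 1 cinnamon, 30 licorice — 20 + 12 + 6 + 1 + 30 = 69 jellybeans.
One more jellybean must push some flavor to its target, so 69 + 1 = 70.

70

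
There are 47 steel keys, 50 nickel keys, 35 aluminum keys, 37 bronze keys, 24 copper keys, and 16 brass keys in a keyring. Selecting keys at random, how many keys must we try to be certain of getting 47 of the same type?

205

Treat the 6 types as pigeonholes.
In the worst case we take at most 46 of each type, but all 35 aluminum, all 37 bronze, all 24 copper, and all 16 brass (fewer than 46), giving 46 + 46 + 35 + 37 + 24 + 16 = 204.
One more key then forces some type to 47, so 204 + 1 = 205.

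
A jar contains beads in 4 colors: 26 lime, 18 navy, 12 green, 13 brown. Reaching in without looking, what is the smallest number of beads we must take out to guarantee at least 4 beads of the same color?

13

Treat the 4 colors as pigeonholes.
The worst case takes 3 beads of each color without reaching 4 of any: 4 × 3 = 12.
The next bead must bring some color to 4, so 12 + 1 = 13.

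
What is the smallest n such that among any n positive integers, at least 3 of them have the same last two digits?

There are 100 possible two-digit endings acting as pigeonholes.
With 100 × 2 = 200 positive integers we could place exactly 2 in each, with no class reaching 3.
One more forces some class to hold 3, so 200 + 1 = 201.

201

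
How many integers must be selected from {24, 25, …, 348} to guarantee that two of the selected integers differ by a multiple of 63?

Use the pigeonhole principle on residue classes: group the integers by remainder mod 63; there are 63 residue classes, each nonempty in this range.
Choosing one from each class (63 integers) avoids any shared remainder.
One more choice must repeat a class, so two differ by a multiple of 63. Hence 63 + 1 = 64.

64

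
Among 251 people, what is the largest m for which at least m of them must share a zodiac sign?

The 251 people fall into 12 zodiac signs.
If each of the 12 zodiac signs held at most 20, the total would be at most 12 × 20 = 240 < 251, a contradiction.
So at least one holds ⌈251/12⌉ = 21.

21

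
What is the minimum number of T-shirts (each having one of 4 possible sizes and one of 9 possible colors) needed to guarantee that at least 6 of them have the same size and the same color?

There are 4 × 9 = 36 (size, color) combinations acting as pigeonholes.
With 36 × 5 = 180 T-shirts we could place exactly 5 in each, with no (size, color) pair reaching 6.
One more forces some (size, color) pair to hold 6, so 180 + 1 = 181.

181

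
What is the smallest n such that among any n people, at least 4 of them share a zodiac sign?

37

There are 12 zodiac signs acting as pigeonholes.
With 12 × 3 = 36 people we could place exactly 3 in each, with no class reaching 4.
One more forces some class to hold 4, so 36 + 1 = 37.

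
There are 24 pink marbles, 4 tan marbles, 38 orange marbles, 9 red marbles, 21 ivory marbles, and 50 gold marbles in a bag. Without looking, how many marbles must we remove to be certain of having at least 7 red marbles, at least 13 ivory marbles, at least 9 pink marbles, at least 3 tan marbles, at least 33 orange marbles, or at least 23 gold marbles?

The worst case stops just short of every target: 8 pink, 2 tan, 32 orange, 6 red, 12 ivory, 22 gold — 8 + 2 + 32 + 6 + 12 + 22 = 82 marbles.
One more marble must push some color to its target, so 82 + 1 = 83.

83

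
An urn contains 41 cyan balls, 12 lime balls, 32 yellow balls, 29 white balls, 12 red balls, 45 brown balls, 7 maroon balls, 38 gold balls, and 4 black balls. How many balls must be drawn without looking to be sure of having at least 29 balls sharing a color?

Treat the 9 colors as pigeonholes.
In the worst case we take at most 28 of each color, but all 12 lime, all 12 red, all 7 maroon, and all 4 black (fewer than 28), giving 28 + 12 + 28 + 28 + 12 + 28 + 7 + 28 + 4 = 175.
One more ball then forces some color to 29, so 175 + 1 = 176.

176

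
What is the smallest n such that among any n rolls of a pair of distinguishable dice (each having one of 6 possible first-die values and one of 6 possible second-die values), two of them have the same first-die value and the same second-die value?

There are 6 × 6 = 36 (first-die value, second-die value) combinations acting as pigeonholes.
With 36 rolls of a pair of distinguishable dice we could place one in each, avoiding any repeat.
One more forces some (first-die value, second-die value) pair to hold 2, so 36 + 1 = 37.

37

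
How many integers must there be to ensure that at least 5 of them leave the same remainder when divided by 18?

There are 18 residue classes modulo 18 acting as pigeonholes.
With 18 × 4 = 72 integers we could place exactly 4 in each, with no class reaching 5.
One more forces some class to hold 5, so 72 + 1 = 73.

73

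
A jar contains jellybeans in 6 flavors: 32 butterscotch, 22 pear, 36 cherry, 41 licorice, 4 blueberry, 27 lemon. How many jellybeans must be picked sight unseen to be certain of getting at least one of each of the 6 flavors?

The hardest flavor to obtain is blueberry: we could draw every other jellybean first — 162 − 4 = 158 jellybeans — without a single blueberry one.
The next draw must be blueberry, so 158 + 1 = 159.

159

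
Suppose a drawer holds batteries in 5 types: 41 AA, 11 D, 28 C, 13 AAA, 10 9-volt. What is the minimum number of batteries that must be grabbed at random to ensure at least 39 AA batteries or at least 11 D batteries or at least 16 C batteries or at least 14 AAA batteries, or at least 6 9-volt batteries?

82

The worst case stops just short of every target: 38 AA, 10 D, 15 C, 13 AAA, 5 9-volt — 38 + 10 + 15 + 13 + 5 = 81 batteries.
One more battery must push some type to its target, so 81 + 1 = 82.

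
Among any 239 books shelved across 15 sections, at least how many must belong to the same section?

16

If each of the 15 sections held at most 15, the total would be at most 15 × 15 = 225 < 239, a contradiction.
So at least one holds ⌈239/15⌉ = 16.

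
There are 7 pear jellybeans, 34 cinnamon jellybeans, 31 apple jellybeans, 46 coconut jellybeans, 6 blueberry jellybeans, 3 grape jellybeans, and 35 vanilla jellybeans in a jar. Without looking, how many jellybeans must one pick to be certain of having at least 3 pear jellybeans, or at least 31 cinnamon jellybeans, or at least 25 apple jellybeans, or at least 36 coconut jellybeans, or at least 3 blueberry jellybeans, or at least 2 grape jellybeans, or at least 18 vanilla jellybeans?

The worst case stops just short of every target: 2 pear, 30 cinnamon, 24 apple, 35 coconut, 2 blueberry, 1 grape, 17 vanilla — 2 + 30 + 24 + 35 + 2 + 1 + 17 = 111 jellybeans.
One more jellybean must push some flavor to its target, so 111 + 1 = 112.

112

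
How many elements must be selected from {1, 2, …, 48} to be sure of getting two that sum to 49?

25

Partition {1, …, 48} into 24 pairs: {1,48}, {2,47}, …, {24,25}.
Choosing 24 integers — say the integers 1 through 24 — takes one from each pair and avoids the property.
Choosing 25 forces two into the same pair by pigeonhole, and those sum to 49. So 25.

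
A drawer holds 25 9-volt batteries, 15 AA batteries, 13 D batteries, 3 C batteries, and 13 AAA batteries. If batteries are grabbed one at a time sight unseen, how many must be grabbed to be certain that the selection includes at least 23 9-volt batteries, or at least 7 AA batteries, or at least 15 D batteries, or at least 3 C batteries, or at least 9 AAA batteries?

Each of the 5 types has its own threshold; avoid all of them simultaneously.
The worst case stops just short of every target: 22 9-volt, 6 AA, all 13 D, 2 C, 8 AAA — 22 + 6 + 13 + 2 + 8 = 51 batteries.
One more battery must push some type to its target, so 51 + 1 = 52.

52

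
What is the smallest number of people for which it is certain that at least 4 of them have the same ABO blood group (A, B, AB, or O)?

There are 4 ABO blood groups acting as pigeonholes.
With 4 × 3 = 12 people we could place exactly 3 in each, with no class reaching 4.
One more forces some class to hold 4, so 12 + 1 = 13.

13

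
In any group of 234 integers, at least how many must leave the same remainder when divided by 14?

The 234 integers fall into 14 residue classes modulo 14.
If each of the 14 residue classes modulo 14 held at most 16, the total would be at most 14 × 16 = 224 < 234, a contradiction.
So at least one holds ⌈234/14⌉ = 17.

17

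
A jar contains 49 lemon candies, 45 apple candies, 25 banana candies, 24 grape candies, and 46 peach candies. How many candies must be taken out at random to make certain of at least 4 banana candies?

The worst case draws every non-banana candy first: 49 + 45 + 24 + 46 = 164.
The next 4 draws are then forced to be banana, giving 164 + 4 = 168.

168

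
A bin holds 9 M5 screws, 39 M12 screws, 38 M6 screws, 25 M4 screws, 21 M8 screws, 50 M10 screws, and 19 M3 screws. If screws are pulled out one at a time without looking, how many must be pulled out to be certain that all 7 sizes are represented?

The hardest size to obtain is M5: we could draw every other screw first — 201 − 9 = 192 screws — without a single M5 one.
The next draw must be M5, so 192 + 1 = 193.

193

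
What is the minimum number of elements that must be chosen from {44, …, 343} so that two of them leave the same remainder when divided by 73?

74

Use the pigeonhole principle on residue classes: group the integers by remainder mod 73; there are 73 residue classes, each nonempty in this range.
Choosing one from each class (73 integers) avoids any shared remainder.
One more choice must repeat a class, so two differ by a multiple of 73. Hence 73 + 1 = 74.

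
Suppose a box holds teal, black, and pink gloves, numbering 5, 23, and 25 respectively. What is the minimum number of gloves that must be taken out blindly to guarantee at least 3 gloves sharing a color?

Treat the 3 colors as pigeonholes.
The worst case takes 2 gloves of each color without reaching 3 of any: 3 × 2 = 6.
The next glove must bring some color to 3, so 6 + 1 = 7.

7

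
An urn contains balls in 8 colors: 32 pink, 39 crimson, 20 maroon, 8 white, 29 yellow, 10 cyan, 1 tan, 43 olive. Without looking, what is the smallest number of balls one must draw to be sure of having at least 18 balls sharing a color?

105

In the worst case we take at most 17 of each color, but all 8 white, all 10 cyan, and all 1 tan (fewer than 17), giving 17 + 17 + 17 + 8 + 17 + 10 + 1 + 17 = 104.
One more ball then forces some color to 18, so 104 + 1 = 105.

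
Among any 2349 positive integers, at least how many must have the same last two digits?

The 2349 positive integers fall into 100 possible two-digit endings.
If each of the 100 possible two-digit endings held at most 23, the total would be at most 100 × 23 = 2300 < 2349, a contradiction.
So at least one holds ⌈2349/100⌉ = 24.

24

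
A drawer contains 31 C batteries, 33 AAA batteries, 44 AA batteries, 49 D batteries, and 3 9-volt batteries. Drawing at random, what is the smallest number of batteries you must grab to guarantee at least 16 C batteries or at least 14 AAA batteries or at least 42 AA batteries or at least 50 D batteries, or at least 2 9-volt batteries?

120

The worst case stops just short of every target: 15 C, 13 AAA, 41 AA, 49 D, 1 9-volt — 15 + 13 + 41 + 49 + 1 = 119 batteries.
One more battery must push some type to its target, so 119 + 1 = 120.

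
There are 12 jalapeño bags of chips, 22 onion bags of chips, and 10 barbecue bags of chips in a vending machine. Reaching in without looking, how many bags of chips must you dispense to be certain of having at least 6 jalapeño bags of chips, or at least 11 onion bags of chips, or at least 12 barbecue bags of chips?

26

The worst case stops just short of every target: 5 jalapeño, 10 onion, all 10 barbecue — 5 + 10 + 10 = 25 bags of chips.
One more bag of chips must push some flavor to its target, so 25 + 1 = 26.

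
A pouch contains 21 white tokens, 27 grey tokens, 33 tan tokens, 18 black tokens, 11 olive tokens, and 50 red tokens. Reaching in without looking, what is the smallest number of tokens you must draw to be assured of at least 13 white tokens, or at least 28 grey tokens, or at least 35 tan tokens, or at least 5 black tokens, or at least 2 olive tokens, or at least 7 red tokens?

84

The worst case stops just short of every target: 12 white, 27 grey, all 33 tan, 4 black, 1 olive, 6 red — 12 + 27 + 33 + 4 + 1 + 6 = 83 tokens.
One more token must push some color to its target, so 83 + 1 = 84.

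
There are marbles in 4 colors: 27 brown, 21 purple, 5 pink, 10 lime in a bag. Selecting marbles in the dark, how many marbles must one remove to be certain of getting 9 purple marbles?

To avoid purple marbles as long as possible, exhaust the other 3 colors first.
The worst case draws every non-purple marble first: 27 + 5 + 10 = 42.
The next 9 draws are then forced to be purple, giving 42 + 9 = 51.

51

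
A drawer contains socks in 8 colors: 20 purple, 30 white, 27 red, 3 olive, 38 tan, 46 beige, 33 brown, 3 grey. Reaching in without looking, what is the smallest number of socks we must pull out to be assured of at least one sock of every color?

The hardest color to obtain is olive: we could draw every other sock first — 200 − 3 = 197 socks — without a single olive one.
The next draw must be olive, so 197 + 1 = 198.

198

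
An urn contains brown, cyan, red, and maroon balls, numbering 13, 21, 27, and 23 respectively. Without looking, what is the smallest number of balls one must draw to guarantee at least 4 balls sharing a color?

Treat the 4 colors as pigeonholes.
The worst case takes 3 balls of each color without reaching 4 of any: 4 × 3 = 12.
The next ball must bring some color to 4, so 12 + 1 = 13.

13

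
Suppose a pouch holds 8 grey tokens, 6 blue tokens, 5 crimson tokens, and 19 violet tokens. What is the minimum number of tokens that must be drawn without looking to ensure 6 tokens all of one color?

Treat the 4 colors as pigeonholes.
The worst case takes 5 tokens of each color without reaching 6 of any: 4 × 5 = 20.
The next token must bring some color to 6, so 20 + 1 = 21.

21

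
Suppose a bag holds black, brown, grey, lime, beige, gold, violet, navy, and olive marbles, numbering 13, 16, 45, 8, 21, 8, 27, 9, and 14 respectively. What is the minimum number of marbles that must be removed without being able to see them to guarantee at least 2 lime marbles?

155

The worst case draws every non-lime marble first: 13 + 16 + 45 + 21 + 8 + 27 + 9 + 14 = 153.
The next 2 draws are then forced to be lime, giving 153 + 2 = 155.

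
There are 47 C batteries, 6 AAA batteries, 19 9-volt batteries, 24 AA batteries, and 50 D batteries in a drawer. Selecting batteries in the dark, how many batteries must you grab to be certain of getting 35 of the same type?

118

Treat the 5 types as pigeonholes.
In the worst case we take at most 34 of each type, but all 6 AAA, all 19 9-volt, and all 24 AA (fewer than 34), giving 34 + 6 + 19 + 24 + 34 = 117.
One more battery then forces some type to 35, so 117 + 1 = 118.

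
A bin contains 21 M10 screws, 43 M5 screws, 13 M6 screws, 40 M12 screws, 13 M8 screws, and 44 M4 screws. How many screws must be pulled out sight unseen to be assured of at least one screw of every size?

162

The hardest size to obtain is M6: we could draw every other screw first — 174 − 13 = 161 screws — without a single M6 one.
The next draw must be M6, so 161 + 1 = 162.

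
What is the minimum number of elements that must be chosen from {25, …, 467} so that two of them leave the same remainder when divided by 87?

Group the integers by remainder mod 87; there are 87 residue classes, each nonempty in this range.
Choosing one from each class (87 integers) avoids any shared remainder.
One more choice must repeat a class, so two differ by a multiple of 87. Hence 87 + 1 = 88.

88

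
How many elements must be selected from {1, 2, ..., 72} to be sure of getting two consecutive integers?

37

Partition {1, …, 72} into 36 pairs: {1,2}, {3,4}, …, {71,72}.
Choosing 36 integers — say the 36 even numbers 2, 4, …, 72 — takes one from each pair and avoids the property.
Choosing 37 forces two into the same pair by pigeonhole, and those are consecutive. So 37.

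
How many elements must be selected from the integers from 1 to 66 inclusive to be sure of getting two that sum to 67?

Partition {1, …, 66} into 33 pairs: {1,66}, {2,65}, …, {33,34}.
Choosing 33 integers — say the integers 1 through 33 — takes one from each pair and avoids the property.
Choosing 34 forces two into the same pair by pigeonhole, and those sum to 67. So 34.

34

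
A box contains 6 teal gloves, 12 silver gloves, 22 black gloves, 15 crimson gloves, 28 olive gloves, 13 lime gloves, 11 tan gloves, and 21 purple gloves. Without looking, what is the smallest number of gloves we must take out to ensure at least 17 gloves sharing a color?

106

In the worst case we take at most 16 of each color, but all 6 teal, all 12 silver, all 15 crimson, all 13 lime, and all 11 tan (fewer than 16), giving 6 + 12 + 16 + 15 + 16 + 13 + 11 + 16 = 105.
One more glove then forces some color to 17, so 105 + 1 = 106.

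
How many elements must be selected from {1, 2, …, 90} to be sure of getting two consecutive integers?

46

Partition {1, …, 90} into 45 pairs: {1,2}, {3,4}, …, {89,90}.
Choosing 45 integers — say the 45 even numbers 2, 4, …, 90 — takes one from each pair and avoids the property.
Choosing 46 forces two into the same pair by pigeonhole, and those are consecutive. So 46.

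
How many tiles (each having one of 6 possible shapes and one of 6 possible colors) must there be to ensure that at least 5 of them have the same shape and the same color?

There are 6 × 6 = 36 (shape, color) combinations acting as pigeonholes.
With 36 × 4 = 144 tiles we could place exactly 4 in each, with no (shape, color) pair reaching 5.
One more forces some (shape, color) pair to hold 5, so 144 + 1 = 145.

145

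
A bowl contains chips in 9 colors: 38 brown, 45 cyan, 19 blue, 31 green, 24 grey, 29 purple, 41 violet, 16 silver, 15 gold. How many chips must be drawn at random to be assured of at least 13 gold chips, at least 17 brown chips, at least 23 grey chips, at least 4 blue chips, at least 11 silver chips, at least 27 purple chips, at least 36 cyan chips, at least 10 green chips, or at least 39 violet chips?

172

Each of the 9 colors has its own threshold; avoid all of them simultaneously.
The worst case stops just short of every target: 16 brown, 35 cyan, 3 blue, 9 green, 22 grey, 26 purple, 38 violet, 10 silver, 12 gold — 16 + 35 + 3 + 9 + 22 + 26 + 38 + 10 + 12 = 171 chips.
One more chip must push some color to its target, so 171 + 1 = 172.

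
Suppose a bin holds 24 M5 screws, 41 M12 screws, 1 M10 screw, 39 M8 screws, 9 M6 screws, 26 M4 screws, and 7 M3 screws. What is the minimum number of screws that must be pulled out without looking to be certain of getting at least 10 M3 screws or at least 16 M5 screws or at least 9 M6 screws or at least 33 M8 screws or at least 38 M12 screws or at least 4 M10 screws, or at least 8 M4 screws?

108

The worst case stops just short of every target: 15 M5, 37 M12, all 1 M10, 32 M8, 8 M6, 7 M4, all 7 M3 — 15 + 37 + 1 + 32 + 8 + 7 + 7 = 107 screws.
One more screw must push some size to its target, so 107 + 1 = 108.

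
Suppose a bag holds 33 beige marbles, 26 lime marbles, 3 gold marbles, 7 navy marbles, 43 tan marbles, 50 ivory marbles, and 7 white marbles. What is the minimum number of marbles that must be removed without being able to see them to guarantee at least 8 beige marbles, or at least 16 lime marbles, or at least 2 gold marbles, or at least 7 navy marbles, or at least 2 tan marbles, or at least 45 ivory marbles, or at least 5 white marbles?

The worst case stops just short of every target: 7 beige, 15 lime, 1 gold, 6 navy, 1 tan, 44 ivory, 4 white — 7 + 15 + 1 + 6 + 1 + 44 + 4 = 78 marbles.
One more marble must push some color to its target, so 78 + 1 = 79.

79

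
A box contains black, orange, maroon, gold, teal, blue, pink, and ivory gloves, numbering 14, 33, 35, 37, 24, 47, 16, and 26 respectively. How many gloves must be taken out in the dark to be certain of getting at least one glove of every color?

The hardest color to obtain is black: we could draw every other glove first — 232 − 14 = 218 gloves — without a single black one.
The next draw must be black, so 218 + 1 = 219.

219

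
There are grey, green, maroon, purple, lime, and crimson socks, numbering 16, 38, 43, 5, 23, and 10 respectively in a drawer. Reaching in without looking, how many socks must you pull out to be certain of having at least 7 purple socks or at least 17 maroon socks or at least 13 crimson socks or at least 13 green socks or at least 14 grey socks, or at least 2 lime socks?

The worst case stops just short of every target: 13 grey, 12 green, 16 maroon, all 5 purple, 1 lime, all 10 crimson — 13 + 12 + 16 + 5 + 1 + 10 = 57 socks.
One more sock must push some color to its target, so 57 + 1 = 58.

58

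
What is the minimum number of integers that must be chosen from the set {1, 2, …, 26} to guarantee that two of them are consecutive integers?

14

Partition {1, …, 26} into 13 pairs: {1,2}, {3,4}, …, {25,26}.
Choosing 13 integers — say the 13 even numbers 2, 4, …, 26 — takes one from each pair and avoids the property.
Choosing 14 forces two into the same pair by pigeonhole, and those are consecutive. So 14.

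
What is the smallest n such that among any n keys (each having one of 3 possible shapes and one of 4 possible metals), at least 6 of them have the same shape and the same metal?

61

There are 3 × 4 = 12 (shape, metal) combinations acting as pigeonholes.
With 12 × 5 = 60 keys we could place exactly 5 in each, with no (shape, metal) pair reaching 6.
One more forces some (shape, metal) pair to hold 6, so 60 + 1 = 61.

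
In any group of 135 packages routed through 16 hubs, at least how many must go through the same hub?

If each of the 16 hubs held at most 8, the total would be at most 16 × 8 = 128 < 135, a contradiction.
So at least one holds ⌈135/16⌉ = 9.

9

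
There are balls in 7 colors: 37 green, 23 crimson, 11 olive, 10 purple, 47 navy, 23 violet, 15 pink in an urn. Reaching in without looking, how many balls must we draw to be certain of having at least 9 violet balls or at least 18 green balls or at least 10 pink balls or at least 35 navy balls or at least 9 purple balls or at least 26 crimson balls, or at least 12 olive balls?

111

Each of the 7 colors has its own threshold; avoid all of them simultaneously.
The worst case stops just short of every target: 17 green, all 23 crimson, 11 olive, 8 purple, 34 navy, 8 violet, 9 pink — 17 + 23 + 11 + 8 + 34 + 8 + 9 = 110 balls.
One more ball must push some color to its target, so 110 + 1 = 111.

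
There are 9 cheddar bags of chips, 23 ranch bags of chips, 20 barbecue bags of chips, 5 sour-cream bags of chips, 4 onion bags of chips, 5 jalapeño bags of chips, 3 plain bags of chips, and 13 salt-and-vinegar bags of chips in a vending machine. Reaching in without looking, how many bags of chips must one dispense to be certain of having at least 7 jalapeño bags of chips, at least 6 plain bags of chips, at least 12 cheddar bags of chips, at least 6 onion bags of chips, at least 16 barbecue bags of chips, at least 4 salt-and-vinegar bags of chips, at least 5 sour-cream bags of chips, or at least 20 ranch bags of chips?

The worst case stops just short of every target: all 9 cheddar, 19 ranch, 15 barbecue, 4 sour-cream, all 4 onion, all 5 jalapeño, all 3 plain, 3 salt-and-vinegar — 9 + 19 + 15 + 4 + 4 + 5 + 3 + 3 = 62 bags of chips.
One more bag of chips must push some flavor to its target, so 62 + 1 = 63.

63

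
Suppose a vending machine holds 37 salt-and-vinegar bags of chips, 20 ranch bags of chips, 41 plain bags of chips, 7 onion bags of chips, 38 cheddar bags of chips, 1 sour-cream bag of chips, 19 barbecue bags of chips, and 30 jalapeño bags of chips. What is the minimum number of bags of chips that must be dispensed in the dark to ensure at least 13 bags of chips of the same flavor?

81

Treat the 8 flavors as pigeonholes.
In the worst case we take at most 12 of each flavor, but all 7 onion and all 1 sour-cream (fewer than 12), giving 12 + 12 + 12 + 7 + 12 + 1 + 12 + 12 = 80.
One more bag of chips then forces some flavor to 13, so 80 + 1 = 81.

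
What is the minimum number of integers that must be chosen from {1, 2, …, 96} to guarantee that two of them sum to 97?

Partition {1, …, 96} into 48 pairs: {1,96}, {2,95}, …, {48,49}.
Choosing 48 integers — say the integers 1 through 48 — takes one from each pair and avoids the property.
Choosing 49 forces two into the same pair by pigeonhole, and those sum to 97. So 49.

49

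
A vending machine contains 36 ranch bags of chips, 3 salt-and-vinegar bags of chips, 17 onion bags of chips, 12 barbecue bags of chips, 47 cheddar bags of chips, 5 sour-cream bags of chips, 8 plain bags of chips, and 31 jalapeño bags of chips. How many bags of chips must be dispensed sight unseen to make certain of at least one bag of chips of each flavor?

157

The hardest flavor to obtain is salt-and-vinegar: we could draw every other bag of chips first — 159 − 3 = 156 bags of chips — without a single salt-and-vinegar one.
The next draw must be salt-and-vinegar, so 156 + 1 = 157.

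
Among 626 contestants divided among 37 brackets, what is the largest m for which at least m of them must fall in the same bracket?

17

If each of the 37 brackets held at most 16, the total would be at most 37 × 16 = 592 < 626, a contradiction.
So at least one holds ⌈626/37⌉ = 17.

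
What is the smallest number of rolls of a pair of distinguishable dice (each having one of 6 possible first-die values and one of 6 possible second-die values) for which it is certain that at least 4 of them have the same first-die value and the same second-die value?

There are 6 × 6 = 36 (first-die value, second-die value) combinations acting as pigeonholes.
With 36 × 3 = 108 rolls of a pair of distinguishable dice we could place exactly 3 in each, with no (first-die value, second-die value) pair reaching 4.
One more forces some (first-die value, second-die value) pair to hold 4, so 108 + 1 = 109.

109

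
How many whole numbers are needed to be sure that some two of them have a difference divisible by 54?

55

Two integers differ by a multiple of 54 exactly when they share a remainder mod 54.
There are 54 residue classes mod 54, so 54 integers can all lie in distinct classes.
One more integer must repeat a residue, giving a difference divisible by 54. So n = 54 + 1 = 55.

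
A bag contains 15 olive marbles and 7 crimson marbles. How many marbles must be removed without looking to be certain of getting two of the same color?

3

Treat the 2 colors as pigeonholes.
The worst case takes 1 marble of each color without reaching 2 of any: 2 × 1 = 2.
The next marble must bring some color to 2, so 2 + 1 = 3.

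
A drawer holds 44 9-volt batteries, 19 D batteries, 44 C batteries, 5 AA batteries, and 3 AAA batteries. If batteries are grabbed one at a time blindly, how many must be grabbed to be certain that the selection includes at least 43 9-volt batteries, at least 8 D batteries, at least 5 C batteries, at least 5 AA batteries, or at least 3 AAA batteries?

60

The worst case stops just short of every target: 42 9-volt, 7 D, 4 C, 4 AA, 2 AAA — 42 + 7 + 4 + 4 + 2 = 59 batteries.
One more battery must push some type to its target, so 59 + 1 = 60.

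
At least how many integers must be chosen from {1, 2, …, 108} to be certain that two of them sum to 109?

55

Partition {1, …, 108} into 54 pairs: {1,108}, {2,107}, …, {54,55}.
Choosing 54 integers — say the integers 1 through 54 — takes one from each pair and avoids the property.
Choosing 55 forces two into the same pair by pigeonhole, and those sum to 109. So 55.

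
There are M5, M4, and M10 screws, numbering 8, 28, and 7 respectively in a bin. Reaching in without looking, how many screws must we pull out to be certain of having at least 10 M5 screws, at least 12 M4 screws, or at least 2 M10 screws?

The worst case stops just short of every target: all 8 M5, 11 M4, 1 M10 — 8 + 11 + 1 = 20 screws.
One more screw must push some size to its target, so 20 + 1 = 21.

21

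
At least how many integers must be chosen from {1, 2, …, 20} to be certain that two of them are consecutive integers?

11

Partition {1, …, 20} into 10 pairs: {1,2}, {3,4}, …, {19,20}.
Choosing 10 integers — say the 10 even numbers 2, 4, …, 20 — takes one from each pair and avoids the property.
Choosing 11 forces two into the same pair by pigeonhole, and those are consecutive. So 11.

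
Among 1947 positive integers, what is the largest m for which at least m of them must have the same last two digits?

The 1947 positive integers fall into 100 possible two-digit endings.
If each of the 100 possible two-digit endings held at most 19, the total would be at most 100 × 19 = 1900 < 1947, a contradiction.
So at least one holds ⌈1947/100⌉ = 20.

20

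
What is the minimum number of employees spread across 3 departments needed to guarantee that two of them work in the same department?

4

There are 3 departments acting as pigeonholes.
With 3 employees we could place one in each, avoiding any repeat.
One more forces some class to hold 2, so 3 + 1 = 4.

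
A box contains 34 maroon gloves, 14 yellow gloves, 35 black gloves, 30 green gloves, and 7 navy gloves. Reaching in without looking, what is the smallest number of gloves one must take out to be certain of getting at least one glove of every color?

The hardest color to obtain is navy: we could draw every other glove first — 120 − 7 = 113 gloves — without a single navy one.
The next draw must be navy, so 113 + 1 = 114.

114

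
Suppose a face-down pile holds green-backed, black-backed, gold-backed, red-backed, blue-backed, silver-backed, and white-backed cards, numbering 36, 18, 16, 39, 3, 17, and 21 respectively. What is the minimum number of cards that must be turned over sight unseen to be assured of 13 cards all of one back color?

Treat the 7 back colors as pigeonholes.
In the worst case we take at most 12 of each back color, but all 3 blue-backed (fewer than 12), giving 12 + 12 + 12 + 12 + 3 + 12 + 12 = 75.
One more card then forces some back color to 13, so 75 + 1 = 76.

76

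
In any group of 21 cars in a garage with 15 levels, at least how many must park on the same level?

2

The 21 cars fall into 15 levels.
If each of the 15 levels held at most 1, the total would be at most 15 × 1 = 15 < 21, a contradiction.
So at least one holds ⌈21/15⌉ = 2.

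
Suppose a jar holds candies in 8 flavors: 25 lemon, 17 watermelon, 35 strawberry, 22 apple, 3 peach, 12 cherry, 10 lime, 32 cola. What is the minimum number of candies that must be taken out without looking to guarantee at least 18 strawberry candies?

The worst case draws every non-strawberry candy first: 25 + 17 + 22 + 3 + 12 + 10 + 32 = 121.
The next 18 draws are then forced to be strawberry, giving 121 + 18 = 139.

139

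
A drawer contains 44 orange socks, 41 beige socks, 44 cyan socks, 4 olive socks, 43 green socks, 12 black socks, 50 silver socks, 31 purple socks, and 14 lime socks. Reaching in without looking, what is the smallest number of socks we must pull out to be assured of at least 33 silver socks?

266

The worst case draws every non-silver sock first: 44 + 41 + 44 + 4 + 43 + 12 + 31 + 14 = 233.
The next 33 draws are then forced to be silver, giving 233 + 33 = 266.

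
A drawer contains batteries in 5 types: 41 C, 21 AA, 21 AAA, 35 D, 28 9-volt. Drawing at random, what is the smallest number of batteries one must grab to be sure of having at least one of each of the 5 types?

The hardest type to obtain is AA: we could draw every other battery first — 146 − 21 = 125 batteries — without a single AA one.
The next draw must be AA, so 125 + 1 = 126.

126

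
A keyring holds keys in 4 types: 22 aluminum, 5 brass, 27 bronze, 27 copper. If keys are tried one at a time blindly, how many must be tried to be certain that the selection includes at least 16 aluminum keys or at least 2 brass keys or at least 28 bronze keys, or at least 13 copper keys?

The worst case stops just short of every target: 15 aluminum, 1 brass, 27 bronze, 12 copper — 15 + 1 + 27 + 12 = 55 keys.
One more key must push some type to its target, so 55 + 1 = 56.

56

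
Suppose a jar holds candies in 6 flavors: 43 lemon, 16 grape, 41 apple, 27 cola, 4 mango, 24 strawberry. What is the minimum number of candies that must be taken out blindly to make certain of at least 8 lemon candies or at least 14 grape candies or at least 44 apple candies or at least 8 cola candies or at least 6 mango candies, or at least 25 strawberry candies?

97

The worst case stops just short of every target: 7 lemon, 13 grape, all 41 apple, 7 cola, all 4 mango, 24 strawberry — 7 + 13 + 41 + 7 + 4 + 24 = 96 candies.
One more candy must push some flavor to its target, so 96 + 1 = 97.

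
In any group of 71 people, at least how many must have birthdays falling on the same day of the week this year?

If each of the 7 days of the week held at most 10, the total would be at most 7 × 10 = 70 < 71, a contradiction.
So at least one holds ⌈71/7⌉ = 11.

11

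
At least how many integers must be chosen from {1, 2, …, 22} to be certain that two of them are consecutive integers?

Partition {1, …, 22} into 11 pairs: {1,2}, {3,4}, …, {21,22}.
Choosing 11 integers — say the 11 even numbers 2, 4, …, 22 — takes one from each pair and avoids the property.
Choosing 12 forces two into the same pair by pigeonhole, and those are consecutive. So 12.

12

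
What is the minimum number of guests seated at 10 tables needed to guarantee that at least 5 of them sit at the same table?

41

There are 10 tables acting as pigeonholes.
With 10 × 4 = 40 guests we could place exactly 4 in each, with no class reaching 5.
One more forces some class to hold 5, so 40 + 1 = 41.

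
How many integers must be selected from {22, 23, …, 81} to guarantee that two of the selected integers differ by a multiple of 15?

16

Use the pigeonhole principle on residue classes: group the integers by remainder mod 15; there are 15 residue classes, each nonempty in this range.
Choosing one from each class (15 integers) avoids any shared remainder.
One more choice must repeat a class, so two differ by a multiple of 15. Hence 15 + 1 = 16.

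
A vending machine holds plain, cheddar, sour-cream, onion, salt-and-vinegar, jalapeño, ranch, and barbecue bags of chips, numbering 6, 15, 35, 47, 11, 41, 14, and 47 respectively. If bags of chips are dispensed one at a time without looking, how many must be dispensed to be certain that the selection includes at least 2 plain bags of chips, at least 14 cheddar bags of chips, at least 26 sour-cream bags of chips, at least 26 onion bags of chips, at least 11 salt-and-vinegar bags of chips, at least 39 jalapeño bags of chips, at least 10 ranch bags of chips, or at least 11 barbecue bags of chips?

The worst case stops just short of every target: 1 plain, 13 cheddar, 25 sour-cream, 25 onion, 10 salt-and-vinegar, 38 jalapeño, 9 ranch, 10 barbecue — 1 + 13 + 25 + 25 + 10 + 38 + 9 + 10 = 131 bags of chips.
One more bag of chips must push some flavor to its target, so 131 + 1 = 132.

132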